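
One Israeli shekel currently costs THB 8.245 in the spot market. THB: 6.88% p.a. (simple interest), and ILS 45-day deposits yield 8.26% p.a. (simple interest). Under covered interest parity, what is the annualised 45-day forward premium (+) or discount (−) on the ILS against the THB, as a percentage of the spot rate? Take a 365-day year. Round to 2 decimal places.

-1.37%

T = 45/365 years.
F = S · g_THB/g_ILS = 8.245 × 1.0084822/1.0101836 = 8.231113.
(F − S)/S ÷ T = (8.231113 − 8.245)/8.245/(45/365) = -0.013661 → -1.37%.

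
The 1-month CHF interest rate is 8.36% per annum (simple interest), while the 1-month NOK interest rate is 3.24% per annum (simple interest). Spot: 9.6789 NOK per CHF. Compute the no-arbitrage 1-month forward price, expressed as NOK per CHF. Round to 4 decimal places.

T = 1/12 years.
Growth of 1 NOK over T: 1 + 0.0324×1/12 = 1.002700.
CHF growth factor: 1 + 0.0836×1/12 = 1.0069667.
So F = 9.6789 × 1.002700 / 1.0069667 = 9.637889 (NOK/CHF).

9.6379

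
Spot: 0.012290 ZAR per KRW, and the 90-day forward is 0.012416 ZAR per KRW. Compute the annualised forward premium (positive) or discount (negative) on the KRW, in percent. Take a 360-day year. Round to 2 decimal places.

+4.10%

T = 90/360 years.
KRW trades forward at +1.02522% vs spot over the period.
Annualise by dividing by T: 0.0102522 / (90/360) = 0.041009 → 4.10%.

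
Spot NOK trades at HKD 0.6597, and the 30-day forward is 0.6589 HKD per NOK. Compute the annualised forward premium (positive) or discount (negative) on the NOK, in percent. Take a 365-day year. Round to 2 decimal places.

-1.48%

T = 30/365 years.
Period premium: (0.6589 − 0.6597)/0.6597 = -0.0012127.
Per annum: -0.0012127 / (30/365) = -0.014755 = -1.48%.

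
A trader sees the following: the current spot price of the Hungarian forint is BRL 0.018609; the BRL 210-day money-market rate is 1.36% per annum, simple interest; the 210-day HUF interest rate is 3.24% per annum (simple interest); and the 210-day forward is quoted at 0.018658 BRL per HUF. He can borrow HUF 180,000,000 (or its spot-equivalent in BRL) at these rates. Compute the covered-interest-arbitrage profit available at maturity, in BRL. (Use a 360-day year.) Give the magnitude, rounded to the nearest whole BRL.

T = 210/360 years.
Keep in HUF, deliver into the forward: 180,000,000·1.018900·0.018658 = BRL 3,421,914.52.
Swap to BRL now, deposit: 180,000,000·0.018609·1.007933333 = BRL 3,376,193.65.
The quoted forward overvalues HUF, so borrow BRL, buy HUF at spot, deposit the HUF at 3.24%, and sell the proceeds forward at 0.018658.
Profit = 3,421,914.52 − 3,376,193.65 = BRL 45,721.

BRL 45,721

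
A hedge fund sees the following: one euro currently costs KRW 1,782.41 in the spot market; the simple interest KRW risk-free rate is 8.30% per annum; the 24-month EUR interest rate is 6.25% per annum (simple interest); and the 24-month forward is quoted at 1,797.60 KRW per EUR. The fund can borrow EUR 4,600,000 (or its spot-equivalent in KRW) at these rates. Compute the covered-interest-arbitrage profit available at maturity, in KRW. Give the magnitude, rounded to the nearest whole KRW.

T = 2 years.
Keep in EUR, deliver into the forward: 4,600,000·1.125000·1797.60 = KRW 9,302,580,000.00.
Swap to KRW now, deposit: 4,600,000·1782.41·1.166000 = KRW 9,560,134,276.00.
The quoted forward undervalues EUR, so borrow EUR, convert to KRW at spot, deposit the KRW at 8.30%, and buy EUR forward at 1,797.60 to cover the loan.
Arbitrage profit = |9,302,580,000.00 − 9,560,134,276.00| = KRW 257,554,276.

KRW 257,554,276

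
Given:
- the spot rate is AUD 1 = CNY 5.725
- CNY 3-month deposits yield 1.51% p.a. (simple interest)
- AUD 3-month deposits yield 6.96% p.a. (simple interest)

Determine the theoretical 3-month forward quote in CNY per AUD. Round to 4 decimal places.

5.6483

T = 3/12 years.
Growth of 1 CNY over T: 1 + 0.0151×3/12 = 1.003775.
AUD accumulates by 1 + 0.0696×3/12 = 1.017400.
CIP: F = S · (grow CNY)/(grow AUD) = 5.725 × 1.003775/1.017400 = 5.648331 CNY per AUD.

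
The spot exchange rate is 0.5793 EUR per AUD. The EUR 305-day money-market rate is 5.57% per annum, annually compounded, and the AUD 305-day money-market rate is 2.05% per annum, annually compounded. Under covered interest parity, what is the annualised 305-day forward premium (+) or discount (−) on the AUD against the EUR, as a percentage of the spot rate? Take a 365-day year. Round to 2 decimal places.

+3.44%

T = 305/365 years.
CIP forward (EUR per AUD) = 0.5793 × 1.0463352/1.0171015 = 0.5959503.
(F − S)/S ÷ T = (0.5959503 − 0.5793)/0.5793/(305/365) = 0.034396 → 3.44%.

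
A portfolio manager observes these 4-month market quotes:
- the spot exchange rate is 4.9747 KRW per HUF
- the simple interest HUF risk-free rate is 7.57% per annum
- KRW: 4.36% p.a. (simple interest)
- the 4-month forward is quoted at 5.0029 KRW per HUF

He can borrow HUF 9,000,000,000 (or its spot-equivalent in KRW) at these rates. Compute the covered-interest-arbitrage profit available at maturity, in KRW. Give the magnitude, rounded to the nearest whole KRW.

KRW 739,267,830

T = 4/12 years.
Keep in HUF, deliver into the forward: 9,000,000,000·1.025233333333·5.0029 = KRW 46,162,258,589.98.
Swap to KRW now, deposit: 9,000,000,000·4.9747·1.014533333333 = KRW 45,422,990,759.99.
The quoted forward overvalues HUF, so borrow KRW, buy HUF at spot, deposit the HUF at 7.57%, and sell the proceeds forward at 5.0029.
The gap between the two covered legs is KRW 739,267,830.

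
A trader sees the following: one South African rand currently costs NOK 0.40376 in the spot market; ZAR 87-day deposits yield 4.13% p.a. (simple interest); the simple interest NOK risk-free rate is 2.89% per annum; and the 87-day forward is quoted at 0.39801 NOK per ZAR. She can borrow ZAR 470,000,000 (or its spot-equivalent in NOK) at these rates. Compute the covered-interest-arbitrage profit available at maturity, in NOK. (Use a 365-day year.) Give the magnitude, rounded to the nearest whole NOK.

T = 87/365 years.
Route A — deposit ZAR, sell forward: 470,000,000 × 1.00984410959 × 0.39801 = NOK 188,906,185.41.
Route B — convert at spot, deposit NOK: 470,000,000 × 0.40376 × 1.00688849315 = NOK 191,074,410.06.
The quoted forward undervalues ZAR, so borrow ZAR, convert to NOK at spot, deposit the NOK at 2.89%, and buy ZAR forward at 0.39801 to cover the loan.
Profit = 191,074,410.06 − 188,906,185.41 = NOK 2,168,225.

NOK 2,168,225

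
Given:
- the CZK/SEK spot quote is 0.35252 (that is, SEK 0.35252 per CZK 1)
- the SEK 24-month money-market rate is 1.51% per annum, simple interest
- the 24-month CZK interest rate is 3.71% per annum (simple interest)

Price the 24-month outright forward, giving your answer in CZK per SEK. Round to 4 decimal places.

T = 2 years.
Growth of 1 SEK over T: 1 + 0.0151×2 = 1.030200.
CZK accumulates by 1 + 0.0371×2 = 1.074200.
CIP: F = S · (grow SEK)/(grow CZK) = 0.35252 × 1.030200/1.074200 = 0.3380805 SEK per CZK.
Quoted the other way: 1/0.3380805 = 2.9579 CZK per SEK.

2.9579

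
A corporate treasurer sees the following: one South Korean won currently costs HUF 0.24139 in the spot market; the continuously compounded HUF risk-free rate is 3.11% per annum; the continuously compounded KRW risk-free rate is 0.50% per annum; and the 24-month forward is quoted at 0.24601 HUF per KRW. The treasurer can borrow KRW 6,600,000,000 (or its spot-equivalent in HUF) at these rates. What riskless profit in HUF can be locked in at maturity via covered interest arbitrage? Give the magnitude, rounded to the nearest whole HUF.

HUF 55,432,079

T = 2 years.
Route A — deposit KRW, sell forward: 6,600,000,000 × 1.010050167084 × 0.24601 = HUF 1,639,984,114.59.
Route B — convert at spot, deposit HUF: 6,600,000,000 × 0.24139 × 1.064175158478 = HUF 1,695,416,193.93.
The quoted forward undervalues KRW, so borrow KRW, convert to HUF at spot, deposit the HUF at 3.11%, and buy KRW forward at 0.24601 to cover the loan.
The gap between the two covered legs is HUF 55,432,079.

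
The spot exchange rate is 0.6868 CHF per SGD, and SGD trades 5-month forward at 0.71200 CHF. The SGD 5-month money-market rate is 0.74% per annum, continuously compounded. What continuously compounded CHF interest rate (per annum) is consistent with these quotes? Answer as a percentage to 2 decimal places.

9.39%

T = 5/12 years.
By CIP, F/S equals the CHF-to-SGD growth ratio: 0.712/0.6868 = 1.0366919.
The SGD side grows by e^(0.0074×5/12) = 1.0030881.
That pins the CHF growth at 1.0398933.
r = ln(1.0398933)/(5/12) = 0.093883 → 9.39%.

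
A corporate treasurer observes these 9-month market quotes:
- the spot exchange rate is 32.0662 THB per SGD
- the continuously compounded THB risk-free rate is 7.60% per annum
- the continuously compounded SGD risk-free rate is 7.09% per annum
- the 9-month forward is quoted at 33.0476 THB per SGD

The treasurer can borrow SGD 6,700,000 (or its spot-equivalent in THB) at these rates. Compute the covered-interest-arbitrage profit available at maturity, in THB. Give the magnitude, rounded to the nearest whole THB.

T = 9/12 years.
Route A — deposit SGD, sell forward: 6,700,000 × 1.05461418645 × 33.0476 = THB 233,511,534.18.
Route B — convert at spot, deposit THB: 6,700,000 × 32.0662 × 1.0586558104 = THB 227,445,361.95.
The quoted forward overvalues SGD, so borrow THB, buy SGD at spot, deposit the SGD at 7.09%, and sell the proceeds forward at 33.0476.
Profit = 233,511,534.18 − 227,445,361.95 = THB 6,066,172.

THB 6,066,172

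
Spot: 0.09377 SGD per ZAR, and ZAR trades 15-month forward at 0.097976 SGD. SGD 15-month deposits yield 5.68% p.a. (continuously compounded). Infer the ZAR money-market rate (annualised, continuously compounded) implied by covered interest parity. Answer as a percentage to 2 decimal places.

2.17%

T = 15/12 years.
CIP gives F = S · g_SGD/g_ZAR, so g_SGD/g_ZAR = 0.097976/0.09377 = 1.0448544.
The SGD side grows by e^(0.0568×15/12) = 1.0735812.
Hence g_ZAR = 1.0274936.
Take logs: ln 1.0274936 / (15/12) = 0.021698, so 2.17%.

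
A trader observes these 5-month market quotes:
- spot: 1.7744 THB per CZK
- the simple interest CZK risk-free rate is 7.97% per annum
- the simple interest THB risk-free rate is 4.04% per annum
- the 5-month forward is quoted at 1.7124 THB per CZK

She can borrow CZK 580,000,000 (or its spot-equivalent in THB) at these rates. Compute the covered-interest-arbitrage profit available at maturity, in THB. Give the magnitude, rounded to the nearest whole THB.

T = 5/12 years.
Invest the CZK and cover forward: 580,000,000 × 1.033208333333 × 1.7124 = THB 1,026,174,251.00.
Convert at spot and invest in THB: 580,000,000 × 1.7744 × 1.016833333333 = THB 1,046,476,058.67.
The quoted forward undervalues CZK, so borrow CZK, convert to THB at spot, deposit the THB at 4.04%, and buy CZK forward at 1.7124 to cover the loan.
Profit = 1,046,476,058.67 − 1,026,174,251.00 = THB 20,301,808.

THB 20,301,808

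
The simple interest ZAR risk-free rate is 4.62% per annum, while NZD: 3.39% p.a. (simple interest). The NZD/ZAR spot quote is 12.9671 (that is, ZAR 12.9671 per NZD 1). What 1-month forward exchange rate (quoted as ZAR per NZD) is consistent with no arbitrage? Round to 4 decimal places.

T = 1/12 years.
Growth of 1 ZAR over T: 1 + 0.0462×1/12 = 1.003850.
Growth of 1 NZD over T: 1 + 0.0339×1/12 = 1.002825.
So F = 12.9671 × 1.003850 / 1.002825 = 12.980354 (ZAR/NZD).

12.9804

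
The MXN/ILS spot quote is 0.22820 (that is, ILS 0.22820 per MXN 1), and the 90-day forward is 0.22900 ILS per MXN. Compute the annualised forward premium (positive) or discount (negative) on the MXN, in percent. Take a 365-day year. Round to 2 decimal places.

+1.42%

T = 90/365 years.
MXN trades forward at +0.35057% vs spot over the period.
×(1/T) gives 1.42% p.a.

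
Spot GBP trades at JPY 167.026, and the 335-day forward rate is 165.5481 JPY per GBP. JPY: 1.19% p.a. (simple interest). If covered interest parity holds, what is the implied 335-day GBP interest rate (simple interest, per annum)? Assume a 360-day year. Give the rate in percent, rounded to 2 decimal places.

2.16%

T = 335/360 years.
By CIP, F/S equals the JPY-to-GBP growth ratio: 165.5481/167.026 = 0.9911517.
The JPY side grows by 1 + 0.0119×335/360 = 1.0110736.
Hence g_GBP = 1.0200997.
r = (1.0200997 − 1)/(335/360) = 0.021600 → 2.16%.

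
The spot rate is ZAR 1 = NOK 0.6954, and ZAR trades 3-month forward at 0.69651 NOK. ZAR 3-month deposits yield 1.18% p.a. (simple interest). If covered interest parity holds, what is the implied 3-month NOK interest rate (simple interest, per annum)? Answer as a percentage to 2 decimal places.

1.82%

T = 3/12 years.
F/S = 0.69651/0.6954 = 1.0015962 = (growth of NOK) / (growth of ZAR).
ZAR growth factor: 1 + 0.0118×3/12 = 1.002950.
Hence g_NOK = 1.0045509.
r = (1.0045509 − 1)/(3/12) = 0.018204 → 1.82%.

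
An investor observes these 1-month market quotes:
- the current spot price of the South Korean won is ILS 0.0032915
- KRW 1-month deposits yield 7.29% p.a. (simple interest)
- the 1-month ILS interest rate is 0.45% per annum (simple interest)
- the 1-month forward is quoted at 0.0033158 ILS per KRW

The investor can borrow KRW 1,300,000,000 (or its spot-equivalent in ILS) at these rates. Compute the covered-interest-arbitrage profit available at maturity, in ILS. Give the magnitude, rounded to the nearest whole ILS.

ILS 56,172

T = 1/12 years.
Keep in KRW, deliver into the forward: 1,300,000,000·1.006075·0.0033158 = ILS 4,336,726.53.
Swap to ILS now, deposit: 1,300,000,000·0.0032915·1.000375 = ILS 4,280,554.61.
The quoted forward overvalues KRW, so borrow ILS, buy KRW at spot, deposit the KRW at 7.29%, and sell the proceeds forward at 0.0033158.
Profit = 4,336,726.53 − 4,280,554.61 = ILS 56,172.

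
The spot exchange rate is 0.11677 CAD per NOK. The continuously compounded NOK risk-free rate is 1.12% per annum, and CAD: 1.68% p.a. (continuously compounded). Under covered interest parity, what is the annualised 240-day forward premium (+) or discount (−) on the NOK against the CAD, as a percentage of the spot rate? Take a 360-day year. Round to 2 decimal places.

T = 240/360 years.
No-arbitrage forward: 0.11677 × 1.011263 / 1.0074946 = 0.11720676 CAD/NOK.
(F − S)/S ÷ T = (0.11720676 − 0.11677)/0.11677/(240/360) = 0.005611 → 0.56%.

+0.56%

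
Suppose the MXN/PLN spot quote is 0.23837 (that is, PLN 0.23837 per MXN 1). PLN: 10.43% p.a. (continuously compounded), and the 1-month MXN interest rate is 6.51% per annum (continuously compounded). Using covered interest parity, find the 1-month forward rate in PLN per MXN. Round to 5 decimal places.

T = 1/12 years.
Growth of 1 PLN over T: e^(0.1043×1/12) = 1.0087295.
Growth of 1 MXN over T: e^(0.0651×1/12) = 1.0054397.
So F = 0.23837 × 1.0087295 / 1.0054397 = 0.2391499 (PLN/MXN).

0.23915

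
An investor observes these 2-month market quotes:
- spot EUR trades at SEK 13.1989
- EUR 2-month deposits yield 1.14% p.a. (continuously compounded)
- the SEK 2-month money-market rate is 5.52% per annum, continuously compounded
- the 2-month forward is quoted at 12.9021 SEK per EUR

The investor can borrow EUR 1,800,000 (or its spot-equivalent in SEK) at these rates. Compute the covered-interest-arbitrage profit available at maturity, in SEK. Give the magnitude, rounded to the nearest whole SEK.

SEK 709,655

T = 2/12 years.
Route A — deposit EUR, sell forward: 1,800,000 × 1.0019018061 × 12.9021 = SEK 23,267,947.13.
Route B — convert at spot, deposit SEK: 1,800,000 × 13.1989 × 1.0092424501 = SEK 23,977,602.31.
The quoted forward undervalues EUR, so borrow EUR, convert to SEK at spot, deposit the SEK at 5.52%, and buy EUR forward at 12.9021 to cover the loan.
The gap between the two covered legs is SEK 709,655.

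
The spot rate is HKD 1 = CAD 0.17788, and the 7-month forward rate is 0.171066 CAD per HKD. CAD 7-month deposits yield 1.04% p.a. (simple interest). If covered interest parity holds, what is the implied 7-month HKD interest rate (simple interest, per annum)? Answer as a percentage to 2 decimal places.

7.91%

T = 7/12 years.
By CIP, F/S equals the CAD-to-HKD growth ratio: 0.171066/0.17788 = 0.9616933.
The CAD side grows by 1 + 0.0104×7/12 = 1.0060667.
That pins the HKD growth at 1.0461409.
r = (1.0461409 − 1)/(7/12) = 0.079099 → 7.91%.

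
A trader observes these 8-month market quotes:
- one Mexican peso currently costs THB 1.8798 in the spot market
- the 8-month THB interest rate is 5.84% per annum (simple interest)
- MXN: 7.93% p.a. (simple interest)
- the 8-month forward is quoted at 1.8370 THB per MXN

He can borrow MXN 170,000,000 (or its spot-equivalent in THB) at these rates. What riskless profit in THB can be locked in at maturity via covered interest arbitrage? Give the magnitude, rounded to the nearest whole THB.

T = 8/12 years.
Route A — deposit MXN, sell forward: 170,000,000 × 1.05286666667 × 1.8370 = THB 328,799,731.33.
Route B — convert at spot, deposit THB: 170,000,000 × 1.8798 × 1.03893333333 = THB 332,007,769.60.
The quoted forward undervalues MXN, so borrow MXN, convert to THB at spot, deposit the THB at 5.84%, and buy MXN forward at 1.8370 to cover the loan.
The gap between the two covered legs is THB 3,208,038.

THB 3,208,038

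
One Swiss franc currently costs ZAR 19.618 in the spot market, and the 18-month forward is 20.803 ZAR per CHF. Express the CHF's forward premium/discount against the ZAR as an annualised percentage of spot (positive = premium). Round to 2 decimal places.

+4.03%

T = 18/12 years.
(F − S)/S = (20.803 − 19.618)/19.618 = 0.0604037.
Annualise by dividing by T: 0.0604037 / (18/12) = 0.040269 → 4.03%.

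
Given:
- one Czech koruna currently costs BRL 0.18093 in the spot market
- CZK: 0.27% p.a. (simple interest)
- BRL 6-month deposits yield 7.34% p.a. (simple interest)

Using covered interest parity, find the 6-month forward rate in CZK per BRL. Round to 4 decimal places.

5.3385

T = 6/12 years.
BRL accumulates by 1 + 0.0734×6/12 = 1.036700.
CZK growth factor: 1 + 0.0027×6/12 = 1.001350.
Forward (BRL per CZK) = 0.18093 × 1.036700 / 1.001350 = 0.1873173.
Invert for CZK per BRL: 1 / 0.1873173 = 5.3385.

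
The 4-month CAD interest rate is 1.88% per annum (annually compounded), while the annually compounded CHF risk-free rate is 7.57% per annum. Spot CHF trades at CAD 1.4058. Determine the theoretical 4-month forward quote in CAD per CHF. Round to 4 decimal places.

T = 4/12 years.
Growth of 1 CAD over T: (1 + 0.0188)^(4/12) = 1.0062278.
Growth of 1 CHF over T: (1 + 0.0757)^(4/12) = 1.0246221.
CIP: F = S · (grow CAD)/(grow CHF) = 1.4058 × 1.0062278/1.0246221 = 1.380563 CAD per CHF.

1.3806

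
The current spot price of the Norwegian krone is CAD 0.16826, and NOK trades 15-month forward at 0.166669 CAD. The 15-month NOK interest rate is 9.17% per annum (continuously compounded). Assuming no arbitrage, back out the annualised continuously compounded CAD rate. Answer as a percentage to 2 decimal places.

T = 15/12 years.
F/S = 0.166669/0.16826 = 0.9905444 = (growth of CAD) / (growth of NOK).
The NOK side grows by e^(0.0917×15/12) = 1.1214528.
Hence g_CAD = 1.1108488.
Take logs: ln 1.1108488 / (15/12) = 0.084100, so 8.41%.

8.41%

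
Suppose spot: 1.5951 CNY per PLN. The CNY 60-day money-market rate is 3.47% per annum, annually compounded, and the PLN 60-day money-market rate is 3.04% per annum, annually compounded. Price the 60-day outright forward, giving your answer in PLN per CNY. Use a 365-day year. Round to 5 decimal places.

T = 60/365 years.
CNY growth factor: (1 + 0.0347)^(60/365) = 1.0056231.
PLN growth factor: (1 + 0.0304)^(60/365) = 1.0049349.
So F = 1.5951 × 1.0056231 / 1.0049349 = 1.596192 (CNY/PLN).
Quoted the other way: 1/1.596192 = 0.62649 PLN per CNY.

0.62649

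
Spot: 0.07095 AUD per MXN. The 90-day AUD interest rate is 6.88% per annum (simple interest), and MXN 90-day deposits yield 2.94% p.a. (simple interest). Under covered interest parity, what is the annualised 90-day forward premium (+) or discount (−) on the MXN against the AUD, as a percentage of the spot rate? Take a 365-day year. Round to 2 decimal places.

T = 90/365 years.
No-arbitrage forward: 0.07095 × 1.0169644 / 1.0072493 = 0.07163433 AUD/MXN.
Annualised premium = (F − S)/S × (1/T) = (0.07163433 − 0.07095)/0.07095 ÷ (90/365) = 3.91%.

+3.91%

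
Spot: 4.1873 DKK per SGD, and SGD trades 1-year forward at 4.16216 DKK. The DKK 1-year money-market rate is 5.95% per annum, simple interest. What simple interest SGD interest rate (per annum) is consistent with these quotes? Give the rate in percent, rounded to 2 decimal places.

6.59%

T = 1 year.
By CIP, F/S equals the DKK-to-SGD growth ratio: 4.16216/4.1873 = 0.9939961.
DKK growth factor: 1 + 0.0595×1 = 1.059500.
Hence g_SGD = 1.0658996.
(1.0658996 − 1)/T = 0.065900, i.e. 6.59%.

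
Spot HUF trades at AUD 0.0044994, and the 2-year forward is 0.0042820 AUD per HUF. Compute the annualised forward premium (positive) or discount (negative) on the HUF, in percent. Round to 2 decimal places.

-2.42%

T = 2 years.
(F − S)/S = (0.0042820 − 0.0044994)/0.0044994 = -0.0483176.
Per annum: -0.0483176 / 2 = -0.024159 = -2.42%.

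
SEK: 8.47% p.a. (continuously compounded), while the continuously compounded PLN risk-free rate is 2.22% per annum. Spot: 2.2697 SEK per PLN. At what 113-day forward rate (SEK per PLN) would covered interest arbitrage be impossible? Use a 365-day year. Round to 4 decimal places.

T = 113/365 years.
SEK growth factor: e^(0.0847×113/365) = 1.026569.
Growth of 1 PLN over T: e^(0.0222×113/365) = 1.0068965.
CIP: F = S · (grow SEK)/(grow PLN) = 2.2697 × 1.026569/1.0068965 = 2.314045 SEK per PLN.

2.3140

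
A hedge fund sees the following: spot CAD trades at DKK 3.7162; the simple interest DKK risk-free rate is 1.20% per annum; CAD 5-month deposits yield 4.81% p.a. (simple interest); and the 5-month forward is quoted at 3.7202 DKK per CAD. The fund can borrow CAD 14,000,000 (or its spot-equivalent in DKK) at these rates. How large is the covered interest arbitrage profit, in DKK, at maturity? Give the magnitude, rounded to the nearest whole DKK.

DKK 839,692

T = 5/12 years.
Route A — deposit CAD, sell forward: 14,000,000 × 1.0200416667 × 3.7202 = DKK 53,126,626.12.
Route B — convert at spot, deposit DKK: 14,000,000 × 3.7162 × 1.005000 = DKK 52,286,934.00.
The quoted forward overvalues CAD, so borrow DKK, buy CAD at spot, deposit the CAD at 4.81%, and sell the proceeds forward at 3.7202.
Arbitrage profit = |53,126,626.12 − 52,286,934.00| = DKK 839,692.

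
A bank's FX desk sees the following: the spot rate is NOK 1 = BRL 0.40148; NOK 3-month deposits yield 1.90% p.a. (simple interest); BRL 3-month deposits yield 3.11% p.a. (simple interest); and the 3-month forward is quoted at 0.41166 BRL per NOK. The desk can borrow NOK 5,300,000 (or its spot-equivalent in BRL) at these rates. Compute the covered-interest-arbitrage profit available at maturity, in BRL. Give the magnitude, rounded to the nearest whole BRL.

T = 3/12 years.
Route A — deposit NOK, sell forward: 5,300,000 × 1.004750 × 0.41166 = BRL 2,192,161.54.
Route B — convert at spot, deposit BRL: 5,300,000 × 0.40148 × 1.007775 = BRL 2,144,387.99.
The quoted forward overvalues NOK, so borrow BRL, buy NOK at spot, deposit the NOK at 1.90%, and sell the proceeds forward at 0.41166.
The gap between the two covered legs is BRL 47,774.

BRL 47,774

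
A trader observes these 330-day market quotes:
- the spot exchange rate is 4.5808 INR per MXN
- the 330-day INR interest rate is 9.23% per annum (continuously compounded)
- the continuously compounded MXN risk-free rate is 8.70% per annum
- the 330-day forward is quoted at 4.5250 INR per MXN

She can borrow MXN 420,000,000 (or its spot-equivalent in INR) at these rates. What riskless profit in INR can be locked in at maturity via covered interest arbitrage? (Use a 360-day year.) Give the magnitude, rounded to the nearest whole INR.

T = 330/360 years.
Keep in MXN, deliver into the forward: 420,000,000·1.083016279758·4.5250 = INR 2,058,272,439.68.
Swap to INR now, deposit: 420,000,000·4.5808·1.088290736009 = INR 2,093,801,725.47.
The quoted forward undervalues MXN, so borrow MXN, convert to INR at spot, deposit the INR at 9.23%, and buy MXN forward at 4.5250 to cover the loan.
The gap between the two covered legs is INR 35,529,286.

INR 35,529,286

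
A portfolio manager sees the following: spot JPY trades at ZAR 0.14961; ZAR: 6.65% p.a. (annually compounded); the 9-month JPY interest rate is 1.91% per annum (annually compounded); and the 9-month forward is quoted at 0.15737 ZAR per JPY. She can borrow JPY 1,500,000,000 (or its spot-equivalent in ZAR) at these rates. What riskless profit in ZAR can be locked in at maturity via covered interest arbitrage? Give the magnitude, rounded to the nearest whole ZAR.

ZAR 3,911,334

T = 9/12 years.
Keep in JPY, deliver into the forward: 1,500,000,000·1.01429106836·0.15737 = ZAR 239,428,478.14.
Swap to ZAR now, deposit: 1,500,000,000·0.14961·1.04947148958 = ZAR 235,517,144.33.
The quoted forward overvalues JPY, so borrow ZAR, buy JPY at spot, deposit the JPY at 1.91%, and sell the proceeds forward at 0.15737.
Arbitrage profit = |239,428,478.14 − 235,517,144.33| = ZAR 3,911,334.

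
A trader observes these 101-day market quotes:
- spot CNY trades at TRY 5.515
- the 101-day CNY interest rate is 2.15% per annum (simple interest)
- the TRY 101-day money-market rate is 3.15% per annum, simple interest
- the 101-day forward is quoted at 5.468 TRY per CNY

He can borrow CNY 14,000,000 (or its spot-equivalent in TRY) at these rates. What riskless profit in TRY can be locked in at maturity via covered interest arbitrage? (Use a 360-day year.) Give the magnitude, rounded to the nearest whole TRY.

TRY 878,586

T = 101/360 years.
Invest the CNY and cover forward: 14,000,000 × 1.0060319444 × 5.468 = TRY 77,013,757.41.
Convert at spot and invest in TRY: 14,000,000 × 5.515 × 1.0088375 = TRY 77,892,343.38.
The quoted forward undervalues CNY, so borrow CNY, convert to TRY at spot, deposit the TRY at 3.15%, and buy CNY forward at 5.468 to cover the loan.
Arbitrage profit = |77,013,757.41 − 77,892,343.38| = TRY 878,586.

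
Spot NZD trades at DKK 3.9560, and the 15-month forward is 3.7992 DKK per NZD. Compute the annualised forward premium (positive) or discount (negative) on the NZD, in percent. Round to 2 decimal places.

T = 15/12 years.
NZD trades forward at -3.96360% vs spot over the period.
Annualise by dividing by T: -0.0396360 / (15/12) = -0.031709 → -3.17%.

-3.17%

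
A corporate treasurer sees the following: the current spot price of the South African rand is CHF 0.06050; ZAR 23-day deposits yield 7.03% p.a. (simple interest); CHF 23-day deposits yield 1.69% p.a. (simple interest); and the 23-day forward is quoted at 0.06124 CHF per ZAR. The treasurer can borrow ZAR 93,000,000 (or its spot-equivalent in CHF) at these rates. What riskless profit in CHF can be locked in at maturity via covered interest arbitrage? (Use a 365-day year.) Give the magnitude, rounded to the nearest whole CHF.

CHF 88,058

T = 23/365 years.
Keep in ZAR, deliver into the forward: 93,000,000·1.004429863·0.06124 = CHF 5,720,549.49.
Swap to CHF now, deposit: 93,000,000·0.06050·1.001064932 = CHF 5,632,491.84.
The quoted forward overvalues ZAR, so borrow CHF, buy ZAR at spot, deposit the ZAR at 7.03%, and sell the proceeds forward at 0.06124.
Arbitrage profit = |5,720,549.49 − 5,632,491.84| = CHF 88,058.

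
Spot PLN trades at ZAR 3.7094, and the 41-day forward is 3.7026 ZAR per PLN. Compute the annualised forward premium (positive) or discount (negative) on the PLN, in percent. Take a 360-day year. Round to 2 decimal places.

T = 41/360 years.
(F − S)/S = (3.7026 − 3.7094)/3.7094 = -0.0018332.
Per annum: -0.0018332 / (41/360) = -0.016096 = -1.61%.

-1.61%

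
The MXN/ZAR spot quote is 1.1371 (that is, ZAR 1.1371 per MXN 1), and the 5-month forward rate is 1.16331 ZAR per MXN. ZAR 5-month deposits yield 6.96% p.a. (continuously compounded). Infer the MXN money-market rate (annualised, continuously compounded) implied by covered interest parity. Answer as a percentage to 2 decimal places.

T = 5/12 years.
By CIP, F/S equals the ZAR-to-MXN growth ratio: 1.16331/1.1371 = 1.0230499.
The ZAR side grows by e^(0.0696×5/12) = 1.0294246.
So the MXN growth factor = 1.0062311.
Take logs: ln 1.0062311 / (5/12) = 0.014908, so 1.49%.

1.49%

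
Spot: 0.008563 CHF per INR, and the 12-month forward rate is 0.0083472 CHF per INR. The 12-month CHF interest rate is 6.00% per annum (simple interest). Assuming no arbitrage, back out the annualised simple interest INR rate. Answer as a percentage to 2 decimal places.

T = 1 year.
F/S = 0.0083472/0.008563 = 0.9747986 = (growth of CHF) / (growth of INR).
The CHF side grows by 1 + 0.0600×1 = 1.060000.
So the INR growth factor = 1.0874041.
r = (1.0874041 − 1)/1 = 0.087404 → 8.74%.

8.74%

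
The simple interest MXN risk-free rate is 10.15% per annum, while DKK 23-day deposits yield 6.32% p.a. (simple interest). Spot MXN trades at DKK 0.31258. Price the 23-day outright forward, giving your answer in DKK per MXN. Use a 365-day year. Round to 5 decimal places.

T = 23/365 years.
DKK growth factor: 1 + 0.0632×23/365 = 1.0039825.
MXN accumulates by 1 + 0.1015×23/365 = 1.0063959.
CIP: F = S · (grow DKK)/(grow MXN) = 0.31258 × 1.0039825/1.0063959 = 0.3118304 DKK per MXN.

0.31183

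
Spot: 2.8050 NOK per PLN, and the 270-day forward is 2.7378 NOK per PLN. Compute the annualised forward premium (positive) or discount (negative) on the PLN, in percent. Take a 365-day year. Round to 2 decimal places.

-3.24%

T = 270/365 years.
PLN trades forward at -2.39572% vs spot over the period.
Per annum: -0.0239572 / (270/365) = -0.032387 = -3.24%.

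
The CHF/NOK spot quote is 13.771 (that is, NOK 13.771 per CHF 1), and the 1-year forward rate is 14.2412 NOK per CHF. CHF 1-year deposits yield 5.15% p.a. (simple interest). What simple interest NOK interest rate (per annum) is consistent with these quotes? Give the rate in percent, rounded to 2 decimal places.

T = 1 year.
CIP gives F = S · g_NOK/g_CHF, so g_NOK/g_CHF = 14.2412/13.771 = 1.0341442.
CHF growth factor: 1 + 0.0515×1 = 1.051500.
So the NOK growth factor = 1.0874026.
r = (1.0874026 − 1)/1 = 0.087403 → 8.74%.

8.74%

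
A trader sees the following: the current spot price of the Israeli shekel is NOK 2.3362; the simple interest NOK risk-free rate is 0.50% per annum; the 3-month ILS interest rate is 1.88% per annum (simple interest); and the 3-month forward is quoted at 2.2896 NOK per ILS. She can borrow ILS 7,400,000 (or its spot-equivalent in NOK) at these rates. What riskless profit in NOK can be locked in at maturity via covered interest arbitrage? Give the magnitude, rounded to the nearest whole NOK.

T = 3/12 years.
Keep in ILS, deliver into the forward: 7,400,000·1.004700·2.2896 = NOK 17,022,672.29.
Swap to NOK now, deposit: 7,400,000·2.3362·1.001250 = NOK 17,309,489.85.
The quoted forward undervalues ILS, so borrow ILS, convert to NOK at spot, deposit the NOK at 0.50%, and buy ILS forward at 2.2896 to cover the loan.
Arbitrage profit = |17,022,672.29 − 17,309,489.85| = NOK 286,818.

NOK 286,818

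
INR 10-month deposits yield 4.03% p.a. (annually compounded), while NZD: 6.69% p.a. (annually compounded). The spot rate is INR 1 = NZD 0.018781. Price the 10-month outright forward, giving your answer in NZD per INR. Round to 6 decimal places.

T = 10/12 years.
NZD growth factor: (1 + 0.0669)^(10/12) = 1.055447.
Growth of 1 INR over T: (1 + 0.0403)^(10/12) = 1.0334723.
So F = 0.018781 × 1.055447 / 1.0334723 = 0.01918034 (NZD/INR).

0.019180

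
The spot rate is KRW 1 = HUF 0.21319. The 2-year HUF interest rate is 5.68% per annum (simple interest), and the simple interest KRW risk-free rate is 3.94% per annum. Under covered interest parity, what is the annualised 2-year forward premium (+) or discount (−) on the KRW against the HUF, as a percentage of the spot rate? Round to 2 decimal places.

+1.61%

T = 2 years.
No-arbitrage forward: 0.21319 × 1.113600 / 1.078800 = 0.22006710 HUF/KRW.
(F − S)/S ÷ T = (0.22006710 − 0.21319)/0.21319/2 = 0.016129 → 1.61%.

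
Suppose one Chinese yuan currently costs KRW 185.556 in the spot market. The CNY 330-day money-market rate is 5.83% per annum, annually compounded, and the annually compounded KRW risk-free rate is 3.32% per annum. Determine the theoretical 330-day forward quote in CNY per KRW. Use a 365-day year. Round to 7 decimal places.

T = 330/365 years.
KRW accumulates by (1 + 0.0332)^(330/365) = 1.0299692.
CNY accumulates by (1 + 0.0583)^(330/365) = 1.0525653.
Forward (KRW per CNY) = 185.556 × 1.0299692 / 1.0525653 = 181.5725.
Quoted the other way: 1/181.5725 = 0.0055074 CNY per KRW.

0.0055074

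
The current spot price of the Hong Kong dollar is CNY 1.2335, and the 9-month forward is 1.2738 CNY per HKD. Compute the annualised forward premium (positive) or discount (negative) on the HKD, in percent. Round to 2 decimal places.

T = 9/12 years.
HKD trades forward at +3.26713% vs spot over the period.
Per annum: 0.0326713 / (9/12) = 0.043562 = 4.36%.

+4.36%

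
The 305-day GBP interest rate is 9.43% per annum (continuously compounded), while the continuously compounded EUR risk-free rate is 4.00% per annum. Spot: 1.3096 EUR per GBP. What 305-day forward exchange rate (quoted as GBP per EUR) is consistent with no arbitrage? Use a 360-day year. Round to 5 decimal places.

0.79954

T = 305/360 years.
EUR growth factor: e^(0.0400×305/360) = 1.0344697.
Growth of 1 GBP over T: e^(0.0943×305/360) = 1.0831712.
Forward (EUR per GBP) = 1.3096 × 1.0344697 / 1.0831712 = 1.250718.
Invert for GBP per EUR: 1 / 1.250718 = 0.79954.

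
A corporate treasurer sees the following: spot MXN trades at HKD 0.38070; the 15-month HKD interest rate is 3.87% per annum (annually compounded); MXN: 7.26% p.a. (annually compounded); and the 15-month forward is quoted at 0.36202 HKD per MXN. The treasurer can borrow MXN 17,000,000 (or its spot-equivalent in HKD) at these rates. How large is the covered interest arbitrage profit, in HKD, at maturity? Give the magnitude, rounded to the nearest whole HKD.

T = 15/12 years.
Invest the MXN and cover forward: 17,000,000 × 1.091559065 × 0.36202 = HKD 6,717,825.62.
Convert at spot and invest in HKD: 17,000,000 × 0.38070 × 1.048606788 = HKD 6,786,478.27.
The quoted forward undervalues MXN, so borrow MXN, convert to HKD at spot, deposit the HKD at 3.87%, and buy MXN forward at 0.36202 to cover the loan.
The gap between the two covered legs is HKD 68,653.

HKD 68,653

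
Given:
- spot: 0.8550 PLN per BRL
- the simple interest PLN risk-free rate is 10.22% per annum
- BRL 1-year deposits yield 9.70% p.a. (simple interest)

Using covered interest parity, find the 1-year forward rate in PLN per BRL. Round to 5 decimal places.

T = 1 year.
PLN accumulates by 1 + 0.1022×1 = 1.102200.
Growth of 1 BRL over T: 1 + 0.0970×1 = 1.097000.
CIP: F = S · (grow PLN)/(grow BRL) = 0.855 × 1.102200/1.097000 = 0.8590529 PLN per BRL.

0.85905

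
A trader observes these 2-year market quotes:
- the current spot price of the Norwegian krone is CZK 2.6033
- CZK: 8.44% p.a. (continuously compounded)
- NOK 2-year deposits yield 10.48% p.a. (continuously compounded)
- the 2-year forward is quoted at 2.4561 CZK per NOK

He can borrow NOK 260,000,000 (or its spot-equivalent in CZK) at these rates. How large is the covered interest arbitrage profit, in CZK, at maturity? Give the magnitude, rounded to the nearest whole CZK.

CZK 13,826,432

T = 2 years.
Route A — deposit NOK, sell forward: 260,000,000 × 1.23318468741 × 2.4561 = CZK 787,494,476.79.
Route B — convert at spot, deposit CZK: 260,000,000 × 2.6033 × 1.18388333858 = CZK 801,320,908.78.
The quoted forward undervalues NOK, so borrow NOK, convert to CZK at spot, deposit the CZK at 8.44%, and buy NOK forward at 2.4561 to cover the loan.
Arbitrage profit = |787,494,476.79 − 801,320,908.78| = CZK 13,826,432.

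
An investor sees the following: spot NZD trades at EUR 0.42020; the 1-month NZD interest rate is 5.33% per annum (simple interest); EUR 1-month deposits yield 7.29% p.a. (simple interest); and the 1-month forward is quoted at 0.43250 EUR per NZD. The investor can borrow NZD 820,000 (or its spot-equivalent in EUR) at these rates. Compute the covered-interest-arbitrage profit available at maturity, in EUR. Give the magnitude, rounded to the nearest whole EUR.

EUR 9,568

T = 1/12 years.
Invest the NZD and cover forward: 820,000 × 1.00444167 × 0.43250 = EUR 356,225.24.
Convert at spot and invest in EUR: 820,000 × 0.42020 × 1.006075 = EUR 346,657.23.
The quoted forward overvalues NZD, so borrow EUR, buy NZD at spot, deposit the NZD at 5.33%, and sell the proceeds forward at 0.43250.
Profit = 356,225.24 − 346,657.23 = EUR 9,568.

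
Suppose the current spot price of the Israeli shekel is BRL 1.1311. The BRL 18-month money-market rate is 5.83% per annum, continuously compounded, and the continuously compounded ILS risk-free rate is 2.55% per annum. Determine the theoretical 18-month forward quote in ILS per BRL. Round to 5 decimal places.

T = 18/12 years.
Growth of 1 BRL over T: e^(0.0583×18/12) = 1.0913877.
ILS growth factor: e^(0.0255×18/12) = 1.0389909.
So F = 1.1311 × 1.0913877 / 1.0389909 = 1.188142 (BRL/ILS).
Invert for ILS per BRL: 1 / 1.188142 = 0.84165.

0.84165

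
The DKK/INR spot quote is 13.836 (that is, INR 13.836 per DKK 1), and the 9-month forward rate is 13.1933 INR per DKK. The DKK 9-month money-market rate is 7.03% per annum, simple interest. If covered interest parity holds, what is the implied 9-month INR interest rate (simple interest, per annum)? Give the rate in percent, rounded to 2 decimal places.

T = 9/12 years.
CIP gives F = S · g_INR/g_DKK, so g_INR/g_DKK = 13.1933/13.836 = 0.9535487.
DKK growth factor: 1 + 0.0703×9/12 = 1.052725.
So the INR growth factor = 1.0038246.
(1.0038246 − 1)/T = 0.005099, i.e. 0.51%.

0.51%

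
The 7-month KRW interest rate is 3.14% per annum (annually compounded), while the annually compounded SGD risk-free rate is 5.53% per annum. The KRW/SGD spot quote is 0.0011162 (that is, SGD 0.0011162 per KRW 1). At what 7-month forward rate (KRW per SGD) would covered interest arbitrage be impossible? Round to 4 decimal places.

T = 7/12 years.
SGD accumulates by (1 + 0.0553)^(7/12) = 1.031896083.
Growth of 1 KRW over T: (1 + 0.0314)^(7/12) = 1.018198589.
Forward (SGD per KRW) = 0.0011162 × 1.031896083 / 1.018198589 = 0.00113121588.
Quoted the other way: 1/0.00113121588 = 884.0046 KRW per SGD.

884.0046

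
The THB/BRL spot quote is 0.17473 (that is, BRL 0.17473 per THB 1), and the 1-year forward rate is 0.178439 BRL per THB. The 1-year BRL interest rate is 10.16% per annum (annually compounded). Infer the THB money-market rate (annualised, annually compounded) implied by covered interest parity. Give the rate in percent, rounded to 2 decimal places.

T = 1 year.
F/S = 0.178439/0.17473 = 1.0212270 = (growth of BRL) / (growth of THB).
The BRL side grows by (1 + 0.1016)^1 = 1.101600.
That pins the THB growth at 1.0787024.
Annualise: 1.0787024^(1/1) − 1 = 0.078702 = 7.87%.

7.87%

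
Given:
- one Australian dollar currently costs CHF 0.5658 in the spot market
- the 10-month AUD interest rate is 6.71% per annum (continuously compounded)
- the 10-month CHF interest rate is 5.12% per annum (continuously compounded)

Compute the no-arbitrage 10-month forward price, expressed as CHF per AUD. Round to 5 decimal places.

0.55835

T = 10/12 years.
CHF accumulates by e^(0.0512×10/12) = 1.043590.
AUD growth factor: e^(0.0671×10/12) = 1.0575096.
So F = 0.5658 × 1.043590 / 1.0575096 = 0.5583526 (CHF/AUD).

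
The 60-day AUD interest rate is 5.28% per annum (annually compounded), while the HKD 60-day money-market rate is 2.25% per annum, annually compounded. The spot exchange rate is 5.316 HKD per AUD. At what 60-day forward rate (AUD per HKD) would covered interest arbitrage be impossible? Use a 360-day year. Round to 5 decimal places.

T = 60/360 years.
HKD growth factor: (1 + 0.0225)^(60/360) = 1.0037153.
Growth of 1 AUD over T: (1 + 0.0528)^(60/360) = 1.0086124.
So F = 5.316 × 1.0037153 / 1.0086124 = 5.290189 (HKD/AUD).
Invert for AUD per HKD: 1 / 5.290189 = 0.18903.

0.18903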